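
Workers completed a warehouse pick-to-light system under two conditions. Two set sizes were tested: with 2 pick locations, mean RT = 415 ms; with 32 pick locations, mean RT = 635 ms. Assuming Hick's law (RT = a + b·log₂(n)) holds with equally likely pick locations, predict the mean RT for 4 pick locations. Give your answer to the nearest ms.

RT is linear in log₂ n, so two points fix the line:
  b = (635 − 415) / (log₂ 32 − log₂ 2) = 220 / (5 − 1) = 55 ms/bit
  a = 415 − 55 × 1 = 360 ms
Then RT(4) = 360 + 55 × log₂ 4 = 360 + 55 × 2 ≈ 470.000 ms.

470 ms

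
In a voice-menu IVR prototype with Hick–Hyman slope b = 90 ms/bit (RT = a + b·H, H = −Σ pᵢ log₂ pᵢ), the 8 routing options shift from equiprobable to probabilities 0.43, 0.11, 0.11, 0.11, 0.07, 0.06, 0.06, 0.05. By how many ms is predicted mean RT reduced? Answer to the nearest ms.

Equiprobable entropy H₀ = log₂ 8 = 3.0000 bits.
Skewed entropy H = −Σ pᵢ log₂ pᵢ = 2.5461 bits.
ΔRT = b·(H₀ − H) = 90 × 0.4539 = 40.85 ms.

41 ms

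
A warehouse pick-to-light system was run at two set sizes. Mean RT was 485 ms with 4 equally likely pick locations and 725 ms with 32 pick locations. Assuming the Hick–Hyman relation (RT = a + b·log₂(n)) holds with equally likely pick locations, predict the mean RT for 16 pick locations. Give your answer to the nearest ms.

645 ms

With log₂ n on the abscissa the relation is linear; from the two conditions:
  b = (725 − 485) / (log₂ 32 − log₂ 4) = 240 / (5 − 2) = 80 ms/bit
  a = 485 − 80 × 2 = 325 ms
Then RT(16) = 325 + 80 × log₂ 16 = 325 + 80 × 4 ≈ 645.000 ms.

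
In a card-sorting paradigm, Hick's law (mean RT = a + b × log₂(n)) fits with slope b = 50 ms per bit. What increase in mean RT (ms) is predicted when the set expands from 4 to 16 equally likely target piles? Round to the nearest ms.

ΔRT = (a + b log₂ n₂) − (a + b log₂ n₁) = b·(log₂ n₂ − log₂ n₁).
log₂(16) − log₂(4) = log₂(16/4) = log₂(4) = 2.
ΔRT = 50 × 2.0000 = 100.000 ms.

100 ms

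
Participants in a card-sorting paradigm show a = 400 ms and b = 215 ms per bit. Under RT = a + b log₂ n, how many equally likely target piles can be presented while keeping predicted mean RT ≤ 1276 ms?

16

215·log₂ n ≤ 1276 − 400 = 876, giving log₂ n ≤ 4.0744 and n ≤ 16.847. The largest whole number is 16.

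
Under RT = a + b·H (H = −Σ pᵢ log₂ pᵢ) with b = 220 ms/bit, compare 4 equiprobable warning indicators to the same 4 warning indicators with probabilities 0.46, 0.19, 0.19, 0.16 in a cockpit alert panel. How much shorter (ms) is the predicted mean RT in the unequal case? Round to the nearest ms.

The RT saving is b·ΔH. Equiprobable H₀ = log₂(4) = 2.0000 bits; with the given probabilities H = 1.8488 bits.
b·(H₀ − H) = 220 × (2.0000 − 1.8488) = 33.26 ms.

33 ms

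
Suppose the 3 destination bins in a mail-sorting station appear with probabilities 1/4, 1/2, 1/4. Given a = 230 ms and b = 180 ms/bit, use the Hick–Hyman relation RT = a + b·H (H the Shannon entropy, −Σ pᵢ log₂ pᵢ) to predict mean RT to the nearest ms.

500 ms

H = −Σ pᵢ log₂ pᵢ = 0.25·2 + 0.5·1 + 0.25·2 = 1.500 bits.
RT = 230 + 180 × 1.500 = 500.00 ms.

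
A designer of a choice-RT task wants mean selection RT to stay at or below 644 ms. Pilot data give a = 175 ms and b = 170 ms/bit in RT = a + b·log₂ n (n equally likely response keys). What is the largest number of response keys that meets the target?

170·log₂ n ≤ 644 − 175 = 469, giving log₂ n ≤ 2.7588 and n ≤ 6.768. The largest whole number is 6.

6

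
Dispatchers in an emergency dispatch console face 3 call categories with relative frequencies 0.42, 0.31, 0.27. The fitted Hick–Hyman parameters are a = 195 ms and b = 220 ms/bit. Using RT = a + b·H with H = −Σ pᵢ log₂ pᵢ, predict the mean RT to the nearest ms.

538 ms

Entropy contributions −pᵢ log₂ pᵢ: 0.5256, 0.5238, 0.5100; sum H = 1.5595 bits.
RT = a + bH = 195 + 220·1.5595 = 538.08 ms.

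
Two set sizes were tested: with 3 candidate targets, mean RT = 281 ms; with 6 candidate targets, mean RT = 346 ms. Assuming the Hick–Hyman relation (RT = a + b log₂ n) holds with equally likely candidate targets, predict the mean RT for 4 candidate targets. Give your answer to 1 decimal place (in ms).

308.0 ms

RT is linear in log₂ n, so two points fix the line:
  b = (346 − 281) / (log₂ 6 − log₂ 3) = 65 / (2.5850 − 1.5850) = 65.000 ms/bit
  a = 281 − 65.000 × 1.5850 = 177.977 ms
Then RT(4) = 177.977 + 65.000 × log₂ 4 = 177.977 + 65.000 × 2 ≈ 307.977 ms.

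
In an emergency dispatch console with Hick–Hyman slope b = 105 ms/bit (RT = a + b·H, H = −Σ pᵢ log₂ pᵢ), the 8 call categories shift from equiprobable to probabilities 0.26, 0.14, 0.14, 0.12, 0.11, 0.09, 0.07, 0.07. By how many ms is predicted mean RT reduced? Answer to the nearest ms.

Equiprobable entropy H₀ = log₂ 8 = 3.0000 bits.
Skewed entropy H = −Σ pᵢ log₂ pᵢ = 2.8666 bits.
ΔRT = b·(H₀ − H) = 105 × 0.1334 = 14.00 ms.

14 ms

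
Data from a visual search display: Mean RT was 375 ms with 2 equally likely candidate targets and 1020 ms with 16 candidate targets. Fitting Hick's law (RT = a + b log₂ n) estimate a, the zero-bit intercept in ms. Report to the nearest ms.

Slope: b = (1020 − 375) / (log₂ 16 − log₂ 2) = 645/3.0000 = 215 ms/bit.
a = RT₁ − b·log₂ n₁ = 375 − 215 × 1 = 160.000 ms.

160 ms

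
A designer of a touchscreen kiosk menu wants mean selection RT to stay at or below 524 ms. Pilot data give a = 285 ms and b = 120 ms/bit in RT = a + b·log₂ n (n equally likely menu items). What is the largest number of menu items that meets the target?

3

Set 285 + 120·log₂ n ≤ 524 → log₂ n ≤ (524 − 285)/120 = 1.9917.
So n ≤ 2^1.9917 = 3.977; the largest integer n is 3.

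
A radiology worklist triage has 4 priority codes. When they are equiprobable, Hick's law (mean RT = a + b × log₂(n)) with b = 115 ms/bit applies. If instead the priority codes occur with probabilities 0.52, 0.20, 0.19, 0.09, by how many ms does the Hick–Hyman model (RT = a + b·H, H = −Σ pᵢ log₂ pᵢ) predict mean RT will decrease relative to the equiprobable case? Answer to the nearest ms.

32 ms

The RT saving is b·ΔH. Equiprobable H₀ = log₂(4) = 2.0000 bits; with the given probabilities H = 1.7228 bits.
b·(H₀ − H) = 115 × (2.0000 − 1.7228) = 31.87 ms.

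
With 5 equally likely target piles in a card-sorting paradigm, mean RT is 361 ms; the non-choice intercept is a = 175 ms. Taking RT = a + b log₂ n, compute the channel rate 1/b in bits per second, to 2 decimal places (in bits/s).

Choice component = 361 − 175 = 186 ms over log₂(5) = 2.3219 bits.
b = 186 / 2.3219 = 80.106 ms/bit, so 1/b = 12.483 bits/s.

12.48 bits/s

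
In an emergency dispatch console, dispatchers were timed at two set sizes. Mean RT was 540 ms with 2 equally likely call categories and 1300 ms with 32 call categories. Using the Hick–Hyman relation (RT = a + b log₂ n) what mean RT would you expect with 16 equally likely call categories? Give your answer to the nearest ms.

1110 ms

With log₂ n on the abscissa the relation is linear; from the two conditions:
  b = (1300 − 540) / (log₂ 32 − log₂ 2) = 760 / (5 − 1) = 190 ms/bit
  a = 540 − 190 × 1 = 350 ms
Then RT(16) = 350 + 190 × log₂ 16 = 350 + 190 × 4 ≈ 1110.000 ms.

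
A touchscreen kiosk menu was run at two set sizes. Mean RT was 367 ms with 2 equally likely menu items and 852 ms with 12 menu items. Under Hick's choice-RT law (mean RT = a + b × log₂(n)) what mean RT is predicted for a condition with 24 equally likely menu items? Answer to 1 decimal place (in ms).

RT is linear in log₂ n, so two points fix the line:
  b = (852 − 367) / (log₂ 12 − log₂ 2) = 485 / (3.5850 − 1) = 187.624 ms/bit
  a = 367 − 187.624 × 1 = 179.376 ms
Then RT(24) = 179.376 + 187.624 × log₂ 24 = 179.376 + 187.624 × 4.5850 ≈ 1039.624 ms.

1039.6 ms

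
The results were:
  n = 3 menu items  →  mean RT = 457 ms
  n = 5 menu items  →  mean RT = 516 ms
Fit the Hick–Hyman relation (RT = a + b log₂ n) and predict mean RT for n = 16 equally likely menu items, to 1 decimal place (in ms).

RT is linear in log₂ n, so two points fix the line:
  b = (516 − 457) / (log₂ 5 − log₂ 3) = 59 / (2.3219 − 1.5850) = 80.058 ms/bit
  a = 457 − 80.058 × 1.5850 = 330.111 ms
Then RT(16) = 330.111 + 80.058 × log₂ 16 = 330.111 + 80.058 × 4 ≈ 650.343 ms.

650.3 ms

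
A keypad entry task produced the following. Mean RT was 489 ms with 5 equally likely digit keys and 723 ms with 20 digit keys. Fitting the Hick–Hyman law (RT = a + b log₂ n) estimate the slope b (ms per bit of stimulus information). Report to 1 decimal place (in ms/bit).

b = (RT₂ − RT₁)/(log₂ n₂ − log₂ n₁) = (723 − 489)/(4.3219 − 2.3219) = 117.000 ms/bit.

117.0 ms/bit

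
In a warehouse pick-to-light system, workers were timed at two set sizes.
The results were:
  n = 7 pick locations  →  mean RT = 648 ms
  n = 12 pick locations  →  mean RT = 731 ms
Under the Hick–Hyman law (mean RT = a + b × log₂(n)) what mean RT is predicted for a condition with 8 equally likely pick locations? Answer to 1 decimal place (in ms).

668.6 ms

Fit slope and intercept:
  b = (731 − 648) / (log₂ 12 − log₂ 7) = 83 / (3.5850 − 2.8074) = 106.738 ms/bit
  a = 648 − 106.738 × 2.8074 = 348.350 ms
Then RT(8) = 348.350 + 106.738 × log₂ 8 = 348.350 + 106.738 × 3 ≈ 668.562 ms.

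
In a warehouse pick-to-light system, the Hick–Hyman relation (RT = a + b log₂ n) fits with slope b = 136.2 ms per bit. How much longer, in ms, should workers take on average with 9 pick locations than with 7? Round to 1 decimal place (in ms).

Only the slope matters, since a is common to both: ΔRT = b·log₂(n₂/n₁).
log₂(9) − log₂(7) = 3.1699 − 2.8074 = 0.3626.
ΔRT = 136.2 × 0.3626 = 49.382 ms.

49.4 ms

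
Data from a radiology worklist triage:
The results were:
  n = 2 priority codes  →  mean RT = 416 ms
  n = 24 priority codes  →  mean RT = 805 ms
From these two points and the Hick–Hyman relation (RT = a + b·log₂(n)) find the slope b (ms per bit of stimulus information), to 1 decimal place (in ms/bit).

108.5 ms/bit

b = (RT₂ − RT₁)/(log₂ n₂ − log₂ n₁) = (805 − 416)/(4.5850 − 1) = 108.509 ms/bit.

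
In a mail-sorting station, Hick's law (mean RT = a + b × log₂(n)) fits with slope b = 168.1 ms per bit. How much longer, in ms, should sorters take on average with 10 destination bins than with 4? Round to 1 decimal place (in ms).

222.2 ms

The intercept a cancels: ΔRT = b·(log₂ n₂ − log₂ n₁) = b·log₂(n₂/n₁).
log₂(10) − log₂(4) = 3.3219 − 2 = 1.3219.
ΔRT = 168.1 × 1.3219 = 222.216 ms.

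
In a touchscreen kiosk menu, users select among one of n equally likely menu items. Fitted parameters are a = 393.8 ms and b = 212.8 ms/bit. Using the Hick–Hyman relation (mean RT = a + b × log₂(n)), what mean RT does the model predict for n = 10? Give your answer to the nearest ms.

1101 ms

log₂(10) = 3.3219 bits, so RT = 393.8 + 212.8 × 3.3219 ≈ 1100.706 ms.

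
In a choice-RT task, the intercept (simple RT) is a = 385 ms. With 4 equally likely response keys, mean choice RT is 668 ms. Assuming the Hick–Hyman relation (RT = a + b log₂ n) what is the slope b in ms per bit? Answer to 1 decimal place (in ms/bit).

141.5 ms/bit

b = (668 − 385) / log₂(4) = 283 / 2 = 141.500 ms/bit.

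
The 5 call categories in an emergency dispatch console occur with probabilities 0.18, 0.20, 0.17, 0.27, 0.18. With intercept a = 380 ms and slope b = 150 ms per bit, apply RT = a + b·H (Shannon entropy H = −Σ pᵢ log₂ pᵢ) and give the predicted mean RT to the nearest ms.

725 ms

H = 0.18·log₂(1/0.18) + 0.20·log₂(1/0.20) + 0.17·log₂(1/0.17) + 0.27·log₂(1/0.27) + 0.18·log₂(1/0.18) = 2.2996 bits.
RT = 380 + 150 × 2.2996 = 724.94 ms.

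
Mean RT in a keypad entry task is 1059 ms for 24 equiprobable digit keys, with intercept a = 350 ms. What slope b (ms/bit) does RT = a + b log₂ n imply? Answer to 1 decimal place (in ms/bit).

b = (1059 − 350) / log₂(24) = 709 / 4.5850 = 154.636 ms/bit.

154.6 ms/bit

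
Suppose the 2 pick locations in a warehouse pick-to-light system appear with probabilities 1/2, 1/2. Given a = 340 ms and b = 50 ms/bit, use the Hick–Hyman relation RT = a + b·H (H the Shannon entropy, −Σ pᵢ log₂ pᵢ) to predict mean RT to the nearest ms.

H = −Σ pᵢ log₂ pᵢ = 0.5·1 + 0.5·1 = 1.000 bits.
RT = 340 + 50 × 1.000 = 390.00 ms.

390 ms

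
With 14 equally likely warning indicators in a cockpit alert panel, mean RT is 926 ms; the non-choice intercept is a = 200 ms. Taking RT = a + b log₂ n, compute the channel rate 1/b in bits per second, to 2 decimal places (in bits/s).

Choice component = 926 − 200 = 726 ms over log₂(14) = 3.8074 bits.
b = 726 / 3.8074 = 190.684 ms/bit, so 1/b = 5.244 bits/s.

5.24 bits/s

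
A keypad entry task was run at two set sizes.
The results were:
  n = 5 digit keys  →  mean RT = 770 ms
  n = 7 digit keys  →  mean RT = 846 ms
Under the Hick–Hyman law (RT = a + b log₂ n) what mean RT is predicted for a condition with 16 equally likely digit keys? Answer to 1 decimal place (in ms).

Solve the two-equation system in a and b:
  b = (846 − 770) / (log₂ 7 − log₂ 5) = 76 / (2.8074 − 2.3219) = 156.563 ms/bit
  a = 770 − 156.563 × 2.3219 = 406.471 ms
Then RT(16) = 406.471 + 156.563 × log₂ 16 = 406.471 + 156.563 × 4 ≈ 1032.724 ms.

1032.7 ms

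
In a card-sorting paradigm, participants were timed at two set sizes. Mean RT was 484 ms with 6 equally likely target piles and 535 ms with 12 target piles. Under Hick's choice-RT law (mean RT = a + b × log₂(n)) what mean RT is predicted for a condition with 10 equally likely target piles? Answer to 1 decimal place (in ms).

521.6 ms

With log₂ n on the abscissa the relation is linear; from the two conditions:
  b = (535 − 484) / (log₂ 12 − log₂ 6) = 51 / (3.5850 − 2.5850) = 51.000 ms/bit
  a = 484 − 51.000 × 2.5850 = 352.167 ms
Then RT(10) = 352.167 + 51.000 × log₂ 10 = 352.167 + 51.000 × 3.3219 ≈ 521.585 ms.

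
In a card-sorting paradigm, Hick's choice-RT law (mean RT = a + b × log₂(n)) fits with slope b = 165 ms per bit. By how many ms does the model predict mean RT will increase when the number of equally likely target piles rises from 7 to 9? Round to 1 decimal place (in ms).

59.8 ms

The intercept a cancels: ΔRT = b·(log₂ n₂ − log₂ n₁) = b·log₂(n₂/n₁).
log₂(9) − log₂(7) = 3.1699 − 2.8074 = 0.3626.
ΔRT = 165 × 0.3626 = 59.824 ms.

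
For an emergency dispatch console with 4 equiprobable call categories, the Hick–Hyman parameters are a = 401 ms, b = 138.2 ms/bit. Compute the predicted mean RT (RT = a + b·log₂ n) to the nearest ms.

677 ms

log₂(4) = 2 bits, so RT = 401 + 138.2 × 2 ≈ 677.400 ms.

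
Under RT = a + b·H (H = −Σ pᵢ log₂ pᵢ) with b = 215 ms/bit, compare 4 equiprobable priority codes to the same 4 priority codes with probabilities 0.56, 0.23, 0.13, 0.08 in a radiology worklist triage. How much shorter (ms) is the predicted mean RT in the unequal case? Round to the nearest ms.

79 ms

Equiprobable entropy H₀ = log₂ 4 = 2.0000 bits.
Skewed entropy H = −Σ pᵢ log₂ pᵢ = 1.6303 bits.
ΔRT = b·(H₀ − H) = 215 × 0.3697 = 79.49 ms.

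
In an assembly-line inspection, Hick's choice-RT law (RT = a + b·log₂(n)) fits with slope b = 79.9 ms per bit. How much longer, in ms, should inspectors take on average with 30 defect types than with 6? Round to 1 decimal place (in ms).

Only the slope matters, since a is common to both: ΔRT = b·log₂(n₂/n₁).
log₂(30) − log₂(6) = 4.9069 − 2.5850 = 2.3219.
ΔRT = 79.9 × 2.3219 = 185.522 ms.

185.5 ms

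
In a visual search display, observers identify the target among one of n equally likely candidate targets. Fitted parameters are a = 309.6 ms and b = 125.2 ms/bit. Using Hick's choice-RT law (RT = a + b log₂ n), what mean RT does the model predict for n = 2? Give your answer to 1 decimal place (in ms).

log₂(2) = 1 bits, so RT = 309.6 + 125.2 × 1 ≈ 434.800 ms.

434.8 ms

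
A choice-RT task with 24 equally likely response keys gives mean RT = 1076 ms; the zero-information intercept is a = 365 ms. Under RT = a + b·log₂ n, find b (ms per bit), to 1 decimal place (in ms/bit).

24 alternatives carry log₂ 24 = 4.5850 bits; the choice cost is 1076 − 365 = 711 ms, so b = 711/4.5850 = 155.072 ms/bit.

155.1 ms/bit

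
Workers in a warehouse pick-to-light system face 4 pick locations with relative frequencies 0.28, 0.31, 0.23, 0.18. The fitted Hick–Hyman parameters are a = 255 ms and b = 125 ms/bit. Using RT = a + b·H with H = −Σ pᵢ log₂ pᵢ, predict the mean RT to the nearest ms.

Entropy contributions −pᵢ log₂ pᵢ: 0.5142, 0.5238, 0.4877, 0.4453; sum H = 1.9710 bits.
RT = a + bH = 255 + 125·1.9710 = 501.37 ms.

501 ms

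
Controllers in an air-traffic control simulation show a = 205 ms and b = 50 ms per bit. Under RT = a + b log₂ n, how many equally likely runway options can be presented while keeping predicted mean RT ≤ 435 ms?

24

Set 205 + 50·log₂ n ≤ 435 → log₂ n ≤ (435 − 205)/50 = 4.6000.
So n ≤ 2^4.6000 = 24.251; the largest integer n is 24.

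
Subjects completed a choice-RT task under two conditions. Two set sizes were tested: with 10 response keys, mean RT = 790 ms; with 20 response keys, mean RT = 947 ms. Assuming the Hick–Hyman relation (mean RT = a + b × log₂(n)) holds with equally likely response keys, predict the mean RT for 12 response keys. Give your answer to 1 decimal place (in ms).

Fit slope and intercept:
  b = (947 − 790) / (log₂ 20 − log₂ 10) = 157 / (4.3219 − 3.3219) = 157.000 ms/bit
  a = 790 − 157.000 × 3.3219 = 268.457 ms
Then RT(12) = 268.457 + 157.000 × log₂ 12 = 268.457 + 157.000 × 3.5850 ≈ 831.296 ms.

831.3 ms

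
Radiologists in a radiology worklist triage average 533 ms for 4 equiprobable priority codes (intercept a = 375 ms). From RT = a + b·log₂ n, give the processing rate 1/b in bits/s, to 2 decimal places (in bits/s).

12.66 bits/s

b = (533 − 375)/log₂ 4 = 158/2 = 79.000 ms per bit = 0.07900 s/bit; the reciprocal is 12.658 bits/s.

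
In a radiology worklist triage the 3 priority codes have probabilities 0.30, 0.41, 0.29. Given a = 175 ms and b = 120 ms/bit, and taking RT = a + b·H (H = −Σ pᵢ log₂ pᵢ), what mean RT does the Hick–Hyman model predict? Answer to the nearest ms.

H = 0.30·log₂(1/0.30) + 0.41·log₂(1/0.41) + 0.29·log₂(1/0.29) = 1.5664 bits.
RT = 175 + 120 × 1.5664 = 362.97 ms.

363 ms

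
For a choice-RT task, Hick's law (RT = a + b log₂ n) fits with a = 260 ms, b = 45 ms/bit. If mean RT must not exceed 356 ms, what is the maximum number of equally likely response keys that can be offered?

Set 260 + 45·log₂ n ≤ 356 → log₂ n ≤ (356 − 260)/45 = 2.1333.
So n ≤ 2^2.1333 = 4.387; the largest integer n is 4.

4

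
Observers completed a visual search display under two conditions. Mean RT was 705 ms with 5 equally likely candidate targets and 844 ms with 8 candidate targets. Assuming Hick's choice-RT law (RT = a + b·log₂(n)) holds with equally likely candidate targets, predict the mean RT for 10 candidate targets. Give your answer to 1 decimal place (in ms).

Solve the two-equation system in a and b:
  b = (844 − 705) / (log₂ 8 − log₂ 5) = 139 / (3 − 2.3219) = 204.993 ms/bit
  a = 705 − 204.993 × 2.3219 = 229.021 ms
Then RT(10) = 229.021 + 204.993 × log₂ 10 = 229.021 + 204.993 × 3.3219 ≈ 909.993 ms.

910.0 ms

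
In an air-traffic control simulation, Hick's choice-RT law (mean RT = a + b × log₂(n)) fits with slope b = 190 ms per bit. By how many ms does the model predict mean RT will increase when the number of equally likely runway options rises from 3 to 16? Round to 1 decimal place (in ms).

458.9 ms

The intercept a cancels: ΔRT = b·(log₂ n₂ − log₂ n₁) = b·log₂(n₂/n₁).
log₂(16) − log₂(3) = 4 − 1.5850 = 2.4150.
ΔRT = 190 × 2.4150 = 458.857 ms.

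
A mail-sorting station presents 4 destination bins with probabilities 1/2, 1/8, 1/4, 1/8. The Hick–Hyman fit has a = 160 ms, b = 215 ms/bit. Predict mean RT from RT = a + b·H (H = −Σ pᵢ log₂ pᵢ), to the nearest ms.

H = −Σ pᵢ log₂ pᵢ = 0.5·1 + 0.125·3 + 0.25·2 + 0.125·3 = 1.750 bits.
RT = 160 + 215 × 1.750 = 536.25 ms.

536 ms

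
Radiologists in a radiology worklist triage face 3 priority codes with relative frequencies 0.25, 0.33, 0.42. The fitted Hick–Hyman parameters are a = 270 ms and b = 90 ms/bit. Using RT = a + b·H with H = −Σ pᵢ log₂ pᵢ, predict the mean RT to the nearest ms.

410 ms

Entropy contributions −pᵢ log₂ pᵢ: 0.5000, 0.5278, 0.5256; sum H = 1.5535 bits.
RT = a + bH = 270 + 90·1.5535 = 409.81 ms.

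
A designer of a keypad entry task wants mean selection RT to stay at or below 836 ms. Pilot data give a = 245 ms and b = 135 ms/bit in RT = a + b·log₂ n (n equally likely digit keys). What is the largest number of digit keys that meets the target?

20

Information budget: (836 − 245)/135 = 4.3778 bits, so n ≤ 2^4.3778 = 20.789 → at most 20.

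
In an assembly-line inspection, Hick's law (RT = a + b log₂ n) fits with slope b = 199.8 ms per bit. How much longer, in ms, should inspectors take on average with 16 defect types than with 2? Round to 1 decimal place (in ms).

599.4 ms

Only the slope matters, since a is common to both: ΔRT = b·log₂(n₂/n₁).
log₂(16) − log₂(2) = log₂(16/2) = log₂(8) = 3.
ΔRT = 199.8 × 3.0000 = 599.400 ms.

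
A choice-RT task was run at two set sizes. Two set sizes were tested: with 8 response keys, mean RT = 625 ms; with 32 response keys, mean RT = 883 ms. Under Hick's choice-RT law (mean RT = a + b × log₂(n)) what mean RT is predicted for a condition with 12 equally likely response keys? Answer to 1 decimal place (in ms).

700.5 ms

With log₂ n on the abscissa the relation is linear; from the two conditions:
  b = (883 − 625) / (log₂ 32 − log₂ 8) = 258 / (5 − 3) = 129.000 ms/bit
  a = 625 − 129.000 × 3 = 238.000 ms
Then RT(12) = 238.000 + 129.000 × log₂ 12 = 238.000 + 129.000 × 3.5850 ≈ 700.460 ms.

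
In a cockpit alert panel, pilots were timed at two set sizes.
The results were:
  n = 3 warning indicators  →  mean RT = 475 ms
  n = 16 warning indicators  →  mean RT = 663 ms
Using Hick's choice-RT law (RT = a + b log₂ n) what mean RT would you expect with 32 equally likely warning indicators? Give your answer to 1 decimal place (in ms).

740.8 ms

RT is linear in log₂ n, so two points fix the line:
  b = (663 − 475) / (log₂ 16 − log₂ 3) = 188 / (4 − 1.5850) = 77.846 ms/bit
  a = 475 − 77.846 × 1.5850 = 351.618 ms
Then RT(32) = 351.618 + 77.846 × log₂ 32 = 351.618 + 77.846 × 5 ≈ 740.846 ms.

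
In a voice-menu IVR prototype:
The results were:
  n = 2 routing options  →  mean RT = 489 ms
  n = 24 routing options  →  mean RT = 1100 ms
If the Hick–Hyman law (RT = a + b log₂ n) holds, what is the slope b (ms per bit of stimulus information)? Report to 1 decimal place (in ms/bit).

The slope on a log₂ axis is (1100 − 489) / (4.5850 − 1) = 170.434 ms/bit.

170.4 ms/bit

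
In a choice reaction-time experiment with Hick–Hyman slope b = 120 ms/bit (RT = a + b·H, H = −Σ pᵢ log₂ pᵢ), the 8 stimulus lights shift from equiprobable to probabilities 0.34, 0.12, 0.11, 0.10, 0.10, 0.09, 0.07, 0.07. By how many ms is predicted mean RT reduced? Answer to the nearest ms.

29 ms

Equiprobable entropy H₀ = log₂ 8 = 3.0000 bits.
Skewed entropy H = −Σ pᵢ log₂ pᵢ = 2.7607 bits.
ΔRT = b·(H₀ − H) = 120 × 0.2393 = 28.72 ms.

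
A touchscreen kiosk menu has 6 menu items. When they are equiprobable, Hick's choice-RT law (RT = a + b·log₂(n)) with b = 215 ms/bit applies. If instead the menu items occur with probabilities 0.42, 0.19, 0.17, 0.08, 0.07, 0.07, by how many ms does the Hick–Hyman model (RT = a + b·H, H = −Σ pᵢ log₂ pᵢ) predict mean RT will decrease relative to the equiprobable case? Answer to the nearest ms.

Equiprobable entropy H₀ = log₂ 6 = 2.5850 bits.
Skewed entropy H = −Σ pᵢ log₂ pᵢ = 2.2441 bits.
ΔRT = b·(H₀ − H) = 215 × 0.3409 = 73.29 ms.

73 ms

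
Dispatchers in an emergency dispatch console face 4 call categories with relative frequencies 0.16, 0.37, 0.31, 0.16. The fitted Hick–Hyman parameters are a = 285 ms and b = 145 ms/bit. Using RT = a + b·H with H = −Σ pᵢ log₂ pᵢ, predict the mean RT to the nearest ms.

H = 0.16·log₂(1/0.16) + 0.37·log₂(1/0.37) + 0.31·log₂(1/0.31) + 0.16·log₂(1/0.16) = 1.9006 bits.
RT = 285 + 145 × 1.9006 = 560.58 ms.

561 ms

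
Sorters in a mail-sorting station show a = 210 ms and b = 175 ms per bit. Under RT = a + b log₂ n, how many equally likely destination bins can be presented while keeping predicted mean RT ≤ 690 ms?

Set 210 + 175·log₂ n ≤ 690 → log₂ n ≤ (690 − 210)/175 = 2.7429.
So n ≤ 2^2.7429 = 6.694; the largest integer n is 6.

6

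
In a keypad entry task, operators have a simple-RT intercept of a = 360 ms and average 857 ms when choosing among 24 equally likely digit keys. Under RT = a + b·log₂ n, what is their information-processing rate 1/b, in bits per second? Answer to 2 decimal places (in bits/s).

Choice component = 857 − 360 = 497 ms over log₂(24) = 4.5850 bits.
b = 497 / 4.5850 = 108.398 ms/bit, so 1/b = 9.225 bits/s.

9.23 bits/s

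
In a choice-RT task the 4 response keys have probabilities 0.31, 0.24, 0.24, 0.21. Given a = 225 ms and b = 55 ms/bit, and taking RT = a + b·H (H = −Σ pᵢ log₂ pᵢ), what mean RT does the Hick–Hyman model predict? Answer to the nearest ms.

H = 0.31·log₂(1/0.31) + 0.24·log₂(1/0.24) + 0.24·log₂(1/0.24) + 0.21·log₂(1/0.21) = 1.9849 bits.
RT = 225 + 55 × 1.9849 = 334.17 ms.

334 ms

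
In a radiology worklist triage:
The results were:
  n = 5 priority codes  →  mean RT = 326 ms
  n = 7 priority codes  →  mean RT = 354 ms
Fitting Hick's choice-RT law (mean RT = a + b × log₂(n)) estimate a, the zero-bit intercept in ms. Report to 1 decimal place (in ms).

Slope: b = (354 − 326) / (log₂ 7 − log₂ 5) = 28/0.4854 = 57.681 ms/bit.
a = RT₁ − b·log₂ n₁ = 326 − 57.681 × 2.3219 = 192.068 ms.

192.1 ms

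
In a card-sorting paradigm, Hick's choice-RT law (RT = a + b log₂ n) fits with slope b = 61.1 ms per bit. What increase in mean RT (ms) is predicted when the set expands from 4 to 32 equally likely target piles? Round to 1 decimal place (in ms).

183.3 ms

Only the slope matters, since a is common to both: ΔRT = b·log₂(n₂/n₁).
log₂(32) − log₂(4) = log₂(32/4) = log₂(8) = 3.
ΔRT = 61.1 × 3.0000 = 183.300 ms.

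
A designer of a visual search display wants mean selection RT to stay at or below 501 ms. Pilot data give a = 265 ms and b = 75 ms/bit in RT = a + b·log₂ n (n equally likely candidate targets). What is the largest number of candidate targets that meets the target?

8

Information budget: (501 − 265)/75 = 3.1467 bits, so n ≤ 2^3.1467 = 8.856 → at most 8.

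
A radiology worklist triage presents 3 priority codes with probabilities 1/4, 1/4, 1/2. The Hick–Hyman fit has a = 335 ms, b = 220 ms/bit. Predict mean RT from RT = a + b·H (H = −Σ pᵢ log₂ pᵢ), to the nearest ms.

Each term −pᵢ log₂ pᵢ: 0.25·2 + 0.25·2 + 0.5·1; summed, H = 1.500 bits.
Mean RT = a + bH = 335 + 220·1.500 = 665.00 ms.

665 ms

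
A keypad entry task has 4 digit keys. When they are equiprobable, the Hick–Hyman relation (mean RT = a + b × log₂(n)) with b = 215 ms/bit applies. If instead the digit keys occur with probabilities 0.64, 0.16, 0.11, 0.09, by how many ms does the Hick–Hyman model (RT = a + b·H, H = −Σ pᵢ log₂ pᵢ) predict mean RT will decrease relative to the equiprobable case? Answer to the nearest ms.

Equiprobable entropy H₀ = log₂ 4 = 2.0000 bits.
Skewed entropy H = −Σ pᵢ log₂ pᵢ = 1.4980 bits.
ΔRT = b·(H₀ − H) = 215 × 0.5020 = 107.92 ms.

108 ms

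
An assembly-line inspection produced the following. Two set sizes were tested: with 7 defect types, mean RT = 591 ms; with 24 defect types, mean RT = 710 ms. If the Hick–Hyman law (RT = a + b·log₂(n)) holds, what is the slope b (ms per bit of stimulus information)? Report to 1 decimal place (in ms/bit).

66.9 ms/bit

Slope: b = (710 − 591) / (log₂ 24 − log₂ 7) = 119/1.7776 = 66.944 ms/bit.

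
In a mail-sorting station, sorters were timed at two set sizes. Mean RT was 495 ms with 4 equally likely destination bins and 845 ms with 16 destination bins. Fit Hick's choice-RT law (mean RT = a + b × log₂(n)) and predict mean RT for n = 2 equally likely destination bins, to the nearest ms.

RT is linear in log₂ n, so two points fix the line:
  b = (845 − 495) / (log₂ 16 − log₂ 4) = 350 / (4 − 2) = 175 ms/bit
  a = 495 − 175 × 2 = 145 ms
Then RT(2) = 145 + 175 × log₂ 2 = 145 + 175 × 1 ≈ 320.000 ms.

320 ms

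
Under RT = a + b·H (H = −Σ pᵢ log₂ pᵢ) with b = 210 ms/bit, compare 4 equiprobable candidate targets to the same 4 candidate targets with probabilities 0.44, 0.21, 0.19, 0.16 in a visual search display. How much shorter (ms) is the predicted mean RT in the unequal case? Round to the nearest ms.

27 ms

Equiprobable entropy H₀ = log₂ 4 = 2.0000 bits.
Skewed entropy H = −Σ pᵢ log₂ pᵢ = 1.8722 bits.
ΔRT = b·(H₀ − H) = 210 × 0.1278 = 26.84 ms.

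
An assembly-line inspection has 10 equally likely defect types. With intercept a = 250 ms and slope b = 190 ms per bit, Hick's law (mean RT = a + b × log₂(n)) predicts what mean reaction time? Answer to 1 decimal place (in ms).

881.2 ms

log₂(10) = 3.3219 bits, so RT = 250 + 190 × 3.3219 ≈ 881.166 ms.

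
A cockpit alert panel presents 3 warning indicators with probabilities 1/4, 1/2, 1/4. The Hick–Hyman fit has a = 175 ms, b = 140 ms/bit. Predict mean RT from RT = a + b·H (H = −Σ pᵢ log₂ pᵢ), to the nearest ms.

Each term −pᵢ log₂ pᵢ: 0.25·2 + 0.5·1 + 0.25·2; summed, H = 1.500 bits.
Mean RT = a + bH = 175 + 140·1.500 = 385.00 ms.

385 ms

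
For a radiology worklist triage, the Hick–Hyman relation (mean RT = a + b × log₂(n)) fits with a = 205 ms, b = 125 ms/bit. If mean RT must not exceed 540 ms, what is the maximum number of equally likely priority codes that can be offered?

Set 205 + 125·log₂ n ≤ 540 → log₂ n ≤ (540 − 205)/125 = 2.6800.
So n ≤ 2^2.6800 = 6.409; the largest integer n is 6.

6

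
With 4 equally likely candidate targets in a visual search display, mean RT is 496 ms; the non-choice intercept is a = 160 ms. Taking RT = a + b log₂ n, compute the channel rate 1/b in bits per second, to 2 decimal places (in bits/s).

Choice component = 496 − 160 = 336 ms over log₂(4) = 2 bits.
b = 336 / 2 = 168.000 ms/bit, so 1/b = 5.952 bits/s.

5.95 bits/s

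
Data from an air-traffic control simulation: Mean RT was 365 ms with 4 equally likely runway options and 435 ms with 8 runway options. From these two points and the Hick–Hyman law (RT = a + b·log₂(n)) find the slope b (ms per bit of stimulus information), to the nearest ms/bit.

The slope on a log₂ axis is (435 − 365) / (3 − 2) = 70 ms/bit.

70 ms/bit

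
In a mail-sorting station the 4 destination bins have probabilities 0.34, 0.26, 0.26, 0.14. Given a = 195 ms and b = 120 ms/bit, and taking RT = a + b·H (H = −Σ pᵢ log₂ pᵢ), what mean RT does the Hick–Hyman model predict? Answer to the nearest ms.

427 ms

Entropy contributions −pᵢ log₂ pᵢ: 0.5292, 0.5053, 0.5053, 0.3971; sum H = 1.9369 bits.
RT = a + bH = 195 + 120·1.9369 = 427.42 ms.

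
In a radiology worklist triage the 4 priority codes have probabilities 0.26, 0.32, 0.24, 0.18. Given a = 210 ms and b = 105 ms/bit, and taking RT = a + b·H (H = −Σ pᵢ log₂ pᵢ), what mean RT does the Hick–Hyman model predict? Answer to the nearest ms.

417 ms

H = 0.26·log₂(1/0.26) + 0.32·log₂(1/0.32) + 0.24·log₂(1/0.24) + 0.18·log₂(1/0.18) = 1.9708 bits.
RT = 210 + 105 × 1.9708 = 416.93 ms.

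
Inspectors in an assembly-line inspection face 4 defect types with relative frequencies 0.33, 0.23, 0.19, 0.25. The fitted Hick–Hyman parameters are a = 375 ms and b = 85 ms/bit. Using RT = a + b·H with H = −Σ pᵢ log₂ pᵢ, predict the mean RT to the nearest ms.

543 ms

H = 0.33·log₂(1/0.33) + 0.23·log₂(1/0.23) + 0.19·log₂(1/0.19) + 0.25·log₂(1/0.25) = 1.9707 bits.
RT = 375 + 85 × 1.9707 = 542.51 ms.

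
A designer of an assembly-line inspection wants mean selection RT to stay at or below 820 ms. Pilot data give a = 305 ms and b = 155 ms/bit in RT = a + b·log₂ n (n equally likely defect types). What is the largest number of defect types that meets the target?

10

Set 305 + 155·log₂ n ≤ 820 → log₂ n ≤ (820 − 305)/155 = 3.3226.
So n ≤ 2^3.3226 = 10.005; the largest integer n is 10.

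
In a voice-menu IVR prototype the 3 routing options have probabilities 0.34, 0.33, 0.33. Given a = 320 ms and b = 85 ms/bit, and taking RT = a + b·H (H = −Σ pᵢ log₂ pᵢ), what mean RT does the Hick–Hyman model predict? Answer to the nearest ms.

455 ms

Entropy contributions −pᵢ log₂ pᵢ: 0.5292, 0.5278, 0.5278; sum H = 1.5848 bits.
RT = a + bH = 320 + 85·1.5848 = 454.71 ms.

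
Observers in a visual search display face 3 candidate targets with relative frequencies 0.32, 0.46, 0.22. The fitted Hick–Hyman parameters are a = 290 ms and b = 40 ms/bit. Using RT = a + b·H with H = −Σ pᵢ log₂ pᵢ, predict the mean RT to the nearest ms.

351 ms

Entropy contributions −pᵢ log₂ pᵢ: 0.5260, 0.5153, 0.4806; sum H = 1.5219 bits.
RT = a + bH = 290 + 40·1.5219 = 350.88 ms.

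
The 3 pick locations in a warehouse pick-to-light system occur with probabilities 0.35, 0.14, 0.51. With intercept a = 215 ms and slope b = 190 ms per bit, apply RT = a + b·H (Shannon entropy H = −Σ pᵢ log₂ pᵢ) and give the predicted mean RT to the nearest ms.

485 ms

H = 0.35·log₂(1/0.35) + 0.14·log₂(1/0.14) + 0.51·log₂(1/0.51) = 1.4226 bits.
RT = 215 + 190 × 1.4226 = 485.30 ms.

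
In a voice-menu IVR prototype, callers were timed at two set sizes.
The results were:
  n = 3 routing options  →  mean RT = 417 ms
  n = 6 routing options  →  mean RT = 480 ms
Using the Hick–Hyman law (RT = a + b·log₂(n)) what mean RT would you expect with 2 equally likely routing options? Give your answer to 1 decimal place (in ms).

Solve the two-equation system in a and b:
  b = (480 − 417) / (log₂ 6 − log₂ 3) = 63 / (2.5850 − 1.5850) = 63.000 ms/bit
  a = 417 − 63.000 × 1.5850 = 317.147 ms
Then RT(2) = 317.147 + 63.000 × log₂ 2 = 317.147 + 63.000 × 1 ≈ 380.147 ms.

380.1 ms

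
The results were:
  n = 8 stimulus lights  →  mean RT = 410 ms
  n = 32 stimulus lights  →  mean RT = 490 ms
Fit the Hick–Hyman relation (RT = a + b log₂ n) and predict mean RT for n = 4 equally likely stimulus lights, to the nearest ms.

370 ms

RT is linear in log₂ n, so two points fix the line:
  b = (490 − 410) / (log₂ 32 − log₂ 8) = 80 / (5 − 3) = 40 ms/bit
  a = 410 − 40 × 3 = 290 ms
Then RT(4) = 290 + 40 × log₂ 4 = 290 + 40 × 2 ≈ 370.000 ms.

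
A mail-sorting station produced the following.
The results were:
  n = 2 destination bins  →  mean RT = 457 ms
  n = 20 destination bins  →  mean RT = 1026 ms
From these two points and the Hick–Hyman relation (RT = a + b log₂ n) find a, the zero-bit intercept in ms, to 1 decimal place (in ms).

285.7 ms

Slope: b = (1026 − 457) / (log₂ 20 − log₂ 2) = 569/3.3219 = 171.286 ms/bit.
a = RT₁ − b·log₂ n₁ = 457 − 171.286 × 1 = 285.714 ms.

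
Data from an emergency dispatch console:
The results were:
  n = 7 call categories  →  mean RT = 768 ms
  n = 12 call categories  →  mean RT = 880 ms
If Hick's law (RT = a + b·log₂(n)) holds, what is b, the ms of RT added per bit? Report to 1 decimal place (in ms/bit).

144.0 ms/bit

Slope: b = (880 − 768) / (log₂ 12 − log₂ 7) = 112/0.7776 = 144.032 ms/bit.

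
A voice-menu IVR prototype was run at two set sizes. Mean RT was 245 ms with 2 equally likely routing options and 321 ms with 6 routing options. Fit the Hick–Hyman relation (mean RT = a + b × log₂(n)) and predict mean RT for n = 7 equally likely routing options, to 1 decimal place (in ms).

Fit slope and intercept:
  b = (321 − 245) / (log₂ 6 − log₂ 2) = 76 / (2.5850 − 1) = 47.951 ms/bit
  a = 245 − 47.951 × 1 = 197.049 ms
Then RT(7) = 197.049 + 47.951 × log₂ 7 = 197.049 + 47.951 × 2.8074 ≈ 331.664 ms.

331.7 ms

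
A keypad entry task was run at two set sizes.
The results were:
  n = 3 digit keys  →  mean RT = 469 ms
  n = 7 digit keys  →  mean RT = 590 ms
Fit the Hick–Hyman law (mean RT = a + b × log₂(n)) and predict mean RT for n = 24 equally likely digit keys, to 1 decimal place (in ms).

With log₂ n on the abscissa the relation is linear; from the two conditions:
  b = (590 − 469) / (log₂ 7 − log₂ 3) = 121 / (2.8074 − 1.5850) = 98.986 ms/bit
  a = 469 − 98.986 × 1.5850 = 312.111 ms
Then RT(24) = 312.111 + 98.986 × log₂ 24 = 312.111 + 98.986 × 4.5850 ≈ 765.959 ms.

766.0 ms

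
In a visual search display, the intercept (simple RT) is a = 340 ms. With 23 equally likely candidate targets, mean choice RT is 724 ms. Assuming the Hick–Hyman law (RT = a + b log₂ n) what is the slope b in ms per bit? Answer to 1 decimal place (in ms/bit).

84.9 ms/bit

23 alternatives carry log₂ 23 = 4.5236 bits; the choice cost is 724 − 340 = 384 ms, so b = 384/4.5236 = 84.889 ms/bit.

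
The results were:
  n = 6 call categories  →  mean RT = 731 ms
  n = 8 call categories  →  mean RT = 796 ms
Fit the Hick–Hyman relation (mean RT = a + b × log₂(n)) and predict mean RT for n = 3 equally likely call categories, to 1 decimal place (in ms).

Solve the two-equation system in a and b:
  b = (796 − 731) / (log₂ 8 − log₂ 6) = 65 / (3 − 2.5850) = 156.612 ms/bit
  a = 731 − 156.612 × 2.5850 = 326.163 ms
Then RT(3) = 326.163 + 156.612 × log₂ 3 = 326.163 + 156.612 × 1.5850 ≈ 574.388 ms.

574.4 ms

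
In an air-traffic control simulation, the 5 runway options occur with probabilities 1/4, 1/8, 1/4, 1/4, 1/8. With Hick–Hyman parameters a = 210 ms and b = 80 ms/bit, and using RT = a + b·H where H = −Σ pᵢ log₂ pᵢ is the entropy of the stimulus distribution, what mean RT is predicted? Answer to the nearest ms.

Each term −pᵢ log₂ pᵢ: 0.25·2 + 0.125·3 + 0.25·2 + 0.25·2 + 0.125·3; summed, H = 2.250 bits.
Mean RT = a + bH = 210 + 80·2.250 = 390.00 ms.

390 ms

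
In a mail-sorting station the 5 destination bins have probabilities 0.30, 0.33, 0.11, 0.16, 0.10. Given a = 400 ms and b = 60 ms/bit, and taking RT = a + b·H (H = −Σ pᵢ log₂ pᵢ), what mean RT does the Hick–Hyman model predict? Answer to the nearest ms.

Entropy contributions −pᵢ log₂ pᵢ: 0.5211, 0.5278, 0.3503, 0.4230, 0.3322; sum H = 2.1544 bits.
RT = a + bH = 400 + 60·2.1544 = 529.26 ms.

529 ms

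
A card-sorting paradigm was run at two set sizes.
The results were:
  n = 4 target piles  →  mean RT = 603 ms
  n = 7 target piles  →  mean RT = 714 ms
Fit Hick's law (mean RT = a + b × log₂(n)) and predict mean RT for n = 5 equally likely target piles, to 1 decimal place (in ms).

Fit slope and intercept:
  b = (714 − 603) / (log₂ 7 − log₂ 4) = 111 / (2.8074 − 2) = 137.486 ms/bit
  a = 603 − 137.486 × 2 = 328.028 ms
Then RT(5) = 328.028 + 137.486 × log₂ 5 = 328.028 + 137.486 × 2.3219 ≈ 647.261 ms.

647.3 ms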